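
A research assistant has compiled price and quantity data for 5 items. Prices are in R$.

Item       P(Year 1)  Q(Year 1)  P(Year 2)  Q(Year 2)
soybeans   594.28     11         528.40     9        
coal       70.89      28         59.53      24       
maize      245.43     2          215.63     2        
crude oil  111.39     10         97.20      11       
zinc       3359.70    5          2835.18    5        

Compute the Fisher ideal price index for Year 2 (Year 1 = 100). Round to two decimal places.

85.58

Laspeyres component (base-period weights):
ΣP(Year 2)Q(Year 1) = 528.40×11 + 59.53×28 + 215.63×2 + 97.20×10 + 2835.18×5 = 5812.4 + 1666.84 + 431.26 + 972 + 14175.9 = 23058.4
ΣP(Year 1)Q(Year 1) = 594.28×11 + 70.89×28 + 245.43×2 + 111.39×10 + 3359.70×5 = 6537.08 + 1984.92 + 490.86 + 1113.9 + 16798.5 = 26925.26
L = 23058.4 / 26925.26 × 100 = 85.6385
Paasche component (current-period weights):
ΣP(Year 2)Q(Year 2) = 528.40×9 + 59.53×24 + 215.63×2 + 97.20×11 + 2835.18×5 = 4755.6 + 1428.72 + 431.26 + 1069.2 + 14175.9 = 21860.68
ΣP(Year 1)Q(Year 2) = 594.28×9 + 70.89×24 + 245.43×2 + 111.39×11 + 3359.70×5 = 5348.52 + 1701.36 + 490.86 + 1225.29 + 16798.5 = 25564.53
P = 21860.68 / 25564.53 × 100 = 85.5118
Fisher = √(L × P) = √(85.6385 × 85.5118) = 85.5751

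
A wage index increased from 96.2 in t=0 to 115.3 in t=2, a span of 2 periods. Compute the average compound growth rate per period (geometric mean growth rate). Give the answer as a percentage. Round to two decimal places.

Growth factor = (115.3/96.2)^(1/2) = (1.198545)^(1/2) = 1.094781
Growth rate = 1.094781 − 1 = 0.094781 = 9.4781%

9.48%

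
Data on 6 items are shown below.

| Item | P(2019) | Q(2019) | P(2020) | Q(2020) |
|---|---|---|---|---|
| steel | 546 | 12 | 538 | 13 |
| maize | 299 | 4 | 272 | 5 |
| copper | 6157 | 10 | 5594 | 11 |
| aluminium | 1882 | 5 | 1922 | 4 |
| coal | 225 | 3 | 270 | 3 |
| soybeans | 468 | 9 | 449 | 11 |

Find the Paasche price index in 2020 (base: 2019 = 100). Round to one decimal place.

92.9

Paasche price index uses current-period quantities as weights.
ΣP(2020)·Q(2020) = 538×13 + 272×5 + 5594×11 + 1922×4 + 270×3 + 449×11 = 6994 + 1360 + 61534 + 7688 + 810 + 4939 = 83325
ΣP(2019)·Q(2020) = 546×13 + 299×5 + 6157×11 + 1882×4 + 225×3 + 468×11 = 7098 + 1495 + 67727 + 7528 + 675 + 5148 = 89671
Index = 83325 / 89671 × 100 = 92.9230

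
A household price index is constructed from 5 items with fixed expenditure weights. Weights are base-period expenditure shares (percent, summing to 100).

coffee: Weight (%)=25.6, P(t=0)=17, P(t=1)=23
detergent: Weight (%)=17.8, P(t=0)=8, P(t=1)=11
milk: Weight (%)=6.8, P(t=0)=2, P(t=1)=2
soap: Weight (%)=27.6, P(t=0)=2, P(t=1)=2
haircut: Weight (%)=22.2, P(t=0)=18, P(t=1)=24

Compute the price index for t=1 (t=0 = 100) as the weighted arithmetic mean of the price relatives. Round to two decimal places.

coffee: 25.6 × (23/17) = 25.6 × 1.352941 = 34.6353
detergent: 17.8 × (11/8) = 17.8 × 1.375000 = 24.4750
milk: 6.8 × (2/2) = 6.8 × 1.000000 = 6.8000
soap: 27.6 × (2/2) = 27.6 × 1.000000 = 27.6000
haircut: 22.2 × (24/18) = 22.2 × 1.333333 = 29.6000
Index = Σ wᵢ·(p₁ᵢ/p₀ᵢ) = 34.6353 + 24.4750 + 6.8000 + 27.6000 + 29.6000 = 123.1103

123.11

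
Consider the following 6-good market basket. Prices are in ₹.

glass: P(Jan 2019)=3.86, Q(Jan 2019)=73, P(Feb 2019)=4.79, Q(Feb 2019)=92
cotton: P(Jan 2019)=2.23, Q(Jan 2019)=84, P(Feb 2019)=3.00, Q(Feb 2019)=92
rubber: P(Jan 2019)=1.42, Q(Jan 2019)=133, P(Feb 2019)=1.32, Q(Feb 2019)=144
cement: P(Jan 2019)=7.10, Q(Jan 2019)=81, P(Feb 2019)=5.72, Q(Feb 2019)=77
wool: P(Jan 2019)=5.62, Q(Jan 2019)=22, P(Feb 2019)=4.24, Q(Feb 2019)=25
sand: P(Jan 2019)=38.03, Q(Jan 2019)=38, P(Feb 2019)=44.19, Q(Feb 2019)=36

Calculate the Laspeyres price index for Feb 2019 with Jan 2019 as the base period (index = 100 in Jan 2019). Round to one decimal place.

107.5

Laspeyres price index uses base-period quantities as weights.
ΣP(Feb 2019)·Q(Jan 2019) = 4.79×73 + 3.00×84 + 1.32×133 + 5.72×81 + 4.24×22 + 44.19×38 = 349.67 + 252 + 175.56 + 463.32 + 93.28 + 1679.22 = 3013.05
ΣP(Jan 2019)·Q(Jan 2019) = 3.86×73 + 2.23×84 + 1.42×133 + 7.10×81 + 5.62×22 + 38.03×38 = 281.78 + 187.32 + 188.86 + 575.1 + 123.64 + 1445.14 = 2801.84
Index = 3013.05 / 2801.84 × 100 = 107.5383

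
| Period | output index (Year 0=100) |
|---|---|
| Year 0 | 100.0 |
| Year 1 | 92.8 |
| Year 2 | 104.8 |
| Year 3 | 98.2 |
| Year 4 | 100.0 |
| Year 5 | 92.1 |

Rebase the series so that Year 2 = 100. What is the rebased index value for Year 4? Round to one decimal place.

95.4

Rebased(Year 4) = 100.0 / 104.8 × 100 = 95.4198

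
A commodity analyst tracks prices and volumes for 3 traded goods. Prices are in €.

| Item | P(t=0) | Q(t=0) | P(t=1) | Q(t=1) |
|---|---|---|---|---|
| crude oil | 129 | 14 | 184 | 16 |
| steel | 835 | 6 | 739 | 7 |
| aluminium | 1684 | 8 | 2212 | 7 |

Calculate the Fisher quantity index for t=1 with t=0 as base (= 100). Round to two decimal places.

Laspeyres component (base-period weights):
ΣP(t=0)Q(t=1) = 129×16 + 835×7 + 1684×7 = 2064 + 5845 + 11788 = 19697
ΣP(t=0)Q(t=0) = 129×14 + 835×6 + 1684×8 = 1806 + 5010 + 13472 = 20288
L = 19697 / 20288 × 100 = 97.0869
Paasche component (current-period weights):
ΣP(t=1)Q(t=1) = 184×16 + 739×7 + 2212×7 = 2944 + 5173 + 15484 = 23601
ΣP(t=1)Q(t=0) = 184×14 + 739×6 + 2212×8 = 2576 + 4434 + 17696 = 24706
P = 23601 / 24706 × 100 = 95.5274
Fisher = √(L × P) = √(97.0869 × 95.5274) = 96.3040

96.30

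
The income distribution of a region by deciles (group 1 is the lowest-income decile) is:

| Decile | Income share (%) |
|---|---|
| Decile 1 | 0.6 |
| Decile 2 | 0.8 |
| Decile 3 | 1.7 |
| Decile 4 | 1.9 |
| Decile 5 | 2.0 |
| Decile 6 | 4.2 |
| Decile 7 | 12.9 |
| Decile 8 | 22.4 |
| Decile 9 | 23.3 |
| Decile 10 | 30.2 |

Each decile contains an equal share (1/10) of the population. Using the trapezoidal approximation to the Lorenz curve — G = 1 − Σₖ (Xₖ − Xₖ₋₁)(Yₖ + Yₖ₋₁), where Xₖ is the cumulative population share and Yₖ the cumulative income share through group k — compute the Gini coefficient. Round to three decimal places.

Cumulative income shares Yₖ: 0.0060, 0.0140, 0.0310, 0.0500, 0.0700, 0.1120, 0.2410, 0.4650, 0.6980, 1.0000
Σ (Xₖ−Xₖ₋₁)(Yₖ+Yₖ₋₁) = (1/10)(0.0060+0.0000) + (1/10)(0.0140+0.0060) + (1/10)(0.0310+0.0140) + (1/10)(0.0500+0.0310) + (1/10)(0.0700+0.0500) + (1/10)(0.1120+0.0700) + (1/10)(0.2410+0.1120) + (1/10)(0.4650+0.2410) + (1/10)(0.6980+0.4650) + (1/10)(1.0000+0.6980)
  = 0.0006 + 0.0020 + 0.0045 + 0.0081 + 0.0120 + 0.0182 + 0.0353 + 0.0706 + 0.1163 + 0.1698 = 0.4374
G = 1 − 0.4374 = 0.5626

0.563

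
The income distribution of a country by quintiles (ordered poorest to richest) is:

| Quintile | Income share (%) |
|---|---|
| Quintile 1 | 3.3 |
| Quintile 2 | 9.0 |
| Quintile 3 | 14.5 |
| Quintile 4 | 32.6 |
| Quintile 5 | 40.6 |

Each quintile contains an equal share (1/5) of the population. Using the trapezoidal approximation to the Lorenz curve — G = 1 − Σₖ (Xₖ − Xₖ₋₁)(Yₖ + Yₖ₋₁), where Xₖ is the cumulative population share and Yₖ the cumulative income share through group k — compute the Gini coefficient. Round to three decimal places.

Cumulative income shares Yₖ: 0.0330, 0.1230, 0.2680, 0.5940, 1.0000
Σ (Xₖ−Xₖ₋₁)(Yₖ+Yₖ₋₁) = (1/5)(0.0330+0.0000) + (1/5)(0.1230+0.0330) + (1/5)(0.2680+0.1230) + (1/5)(0.5940+0.2680) + (1/5)(1.0000+0.5940)
  = 0.0066 + 0.0312 + 0.0782 + 0.1724 + 0.3188 = 0.6072
G = 1 − 0.6072 = 0.3928

0.393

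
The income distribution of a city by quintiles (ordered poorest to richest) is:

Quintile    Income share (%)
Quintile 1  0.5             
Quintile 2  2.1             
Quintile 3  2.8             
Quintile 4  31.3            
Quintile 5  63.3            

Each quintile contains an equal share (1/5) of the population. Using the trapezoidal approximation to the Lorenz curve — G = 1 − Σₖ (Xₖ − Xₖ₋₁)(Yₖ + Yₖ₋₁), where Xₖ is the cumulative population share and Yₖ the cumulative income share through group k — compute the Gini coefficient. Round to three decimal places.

Cumulative income shares Yₖ: 0.0050, 0.0260, 0.0540, 0.3670, 1.0000
Σ (Xₖ−Xₖ₋₁)(Yₖ+Yₖ₋₁) = (1/5)(0.0050+0.0000) + (1/5)(0.0260+0.0050) + (1/5)(0.0540+0.0260) + (1/5)(0.3670+0.0540) + (1/5)(1.0000+0.3670)
  = 0.0010 + 0.0062 + 0.0160 + 0.0842 + 0.2734 = 0.3808
G = 1 − 0.3808 = 0.6192

0.619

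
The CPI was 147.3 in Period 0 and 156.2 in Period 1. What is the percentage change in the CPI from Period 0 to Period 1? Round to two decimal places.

Change = (156.2 − 147.3) / 147.3 × 100
       = 8.9 / 147.3 × 100 = 6.0421%

6.04%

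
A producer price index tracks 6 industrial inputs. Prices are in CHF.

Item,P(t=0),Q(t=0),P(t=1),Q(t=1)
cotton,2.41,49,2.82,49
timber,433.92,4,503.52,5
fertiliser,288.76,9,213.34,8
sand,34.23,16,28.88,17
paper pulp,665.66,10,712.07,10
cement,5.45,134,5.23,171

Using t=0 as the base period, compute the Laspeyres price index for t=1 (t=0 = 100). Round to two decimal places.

99.75

Laspeyres price index uses base-period quantities as weights.
ΣP(t=1)·Q(t=0) = 2.82×49 + 503.52×4 + 213.34×9 + 28.88×16 + 712.07×10 + 5.23×134 = 138.18 + 2014.08 + 1920.06 + 462.08 + 7120.7 + 700.82 = 12355.92
ΣP(t=0)·Q(t=0) = 2.41×49 + 433.92×4 + 288.76×9 + 34.23×16 + 665.66×10 + 5.45×134 = 118.09 + 1735.68 + 2598.84 + 547.68 + 6656.6 + 730.3 = 12387.19
Index = 12355.92 / 12387.19 × 100 = 99.7476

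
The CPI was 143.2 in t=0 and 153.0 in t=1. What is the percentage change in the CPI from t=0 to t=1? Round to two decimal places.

6.84%

Change = (153.0 − 143.2) / 143.2 × 100
       = 9.8 / 143.2 × 100 = 6.8436%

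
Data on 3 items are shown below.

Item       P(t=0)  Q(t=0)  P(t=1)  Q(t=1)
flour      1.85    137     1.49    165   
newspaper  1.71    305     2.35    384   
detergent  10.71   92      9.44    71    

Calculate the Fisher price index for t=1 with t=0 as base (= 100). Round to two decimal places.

Laspeyres component (base-period weights):
ΣP(t=1)Q(t=0) = 1.49×137 + 2.35×305 + 9.44×92 = 204.13 + 716.75 + 868.48 = 1789.36
ΣP(t=0)Q(t=0) = 1.85×137 + 1.71×305 + 10.71×92 = 253.45 + 521.55 + 985.32 = 1760.32
L = 1789.36 / 1760.32 × 100 = 101.6497
Paasche component (current-period weights):
ΣP(t=1)Q(t=1) = 1.49×165 + 2.35×384 + 9.44×71 = 245.85 + 902.4 + 670.24 = 1818.49
ΣP(t=0)Q(t=1) = 1.85×165 + 1.71×384 + 10.71×71 = 305.25 + 656.64 + 760.41 = 1722.3
P = 1818.49 / 1722.3 × 100 = 105.5850
Fisher = √(L × P) = √(101.6497 × 105.5850) = 103.5987

103.60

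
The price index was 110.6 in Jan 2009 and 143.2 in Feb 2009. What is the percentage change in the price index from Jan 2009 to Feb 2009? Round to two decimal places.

Change = (143.2 − 110.6) / 110.6 × 100
       = 32.6 / 110.6 × 100 = 29.4756%

29.48%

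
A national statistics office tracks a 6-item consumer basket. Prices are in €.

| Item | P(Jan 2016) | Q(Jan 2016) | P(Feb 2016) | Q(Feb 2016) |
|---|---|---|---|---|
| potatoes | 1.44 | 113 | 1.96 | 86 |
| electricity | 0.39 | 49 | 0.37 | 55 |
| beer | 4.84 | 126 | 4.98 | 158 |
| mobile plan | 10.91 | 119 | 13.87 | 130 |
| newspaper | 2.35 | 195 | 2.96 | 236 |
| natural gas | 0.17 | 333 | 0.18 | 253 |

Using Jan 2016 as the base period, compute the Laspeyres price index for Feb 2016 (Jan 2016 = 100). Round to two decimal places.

Laspeyres price index uses base-period quantities as weights.
ΣP(Feb 2016)·Q(Jan 2016) = 1.96×113 + 0.37×49 + 4.98×126 + 13.87×119 + 2.96×195 + 0.18×333 = 221.48 + 18.13 + 627.48 + 1650.53 + 577.2 + 59.94 = 3154.76
ΣP(Jan 2016)·Q(Jan 2016) = 1.44×113 + 0.39×49 + 4.84×126 + 10.91×119 + 2.35×195 + 0.17×333 = 162.72 + 19.11 + 609.84 + 1298.29 + 458.25 + 56.61 = 2604.82
Index = 3154.76 / 2604.82 × 100 = 121.1124

121.11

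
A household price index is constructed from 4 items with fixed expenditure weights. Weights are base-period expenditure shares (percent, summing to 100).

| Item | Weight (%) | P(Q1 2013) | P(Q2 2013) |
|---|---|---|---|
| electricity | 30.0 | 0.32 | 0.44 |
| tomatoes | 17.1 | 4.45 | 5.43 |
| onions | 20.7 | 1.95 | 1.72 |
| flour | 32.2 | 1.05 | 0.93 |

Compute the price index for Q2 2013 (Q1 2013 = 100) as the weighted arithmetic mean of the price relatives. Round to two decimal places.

108.89

electricity: 30.0 × (0.44/0.32) = 30.0 × 1.375000 = 41.2500
tomatoes: 17.1 × (5.43/4.45) = 17.1 × 1.220225 = 20.8658
onions: 20.7 × (1.72/1.95) = 20.7 × 0.882051 = 18.2585
flour: 32.2 × (0.93/1.05) = 32.2 × 0.885714 = 28.5200
Index = Σ wᵢ·(p₁ᵢ/p₀ᵢ) = 41.2500 + 20.8658 + 18.2585 + 28.5200 = 108.8943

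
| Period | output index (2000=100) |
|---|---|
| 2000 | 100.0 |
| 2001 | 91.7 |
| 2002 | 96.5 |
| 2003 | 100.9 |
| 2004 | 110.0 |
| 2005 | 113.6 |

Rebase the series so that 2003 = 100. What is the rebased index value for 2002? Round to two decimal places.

95.64

Rebased(2002) = 96.5 / 100.9 × 100 = 95.6392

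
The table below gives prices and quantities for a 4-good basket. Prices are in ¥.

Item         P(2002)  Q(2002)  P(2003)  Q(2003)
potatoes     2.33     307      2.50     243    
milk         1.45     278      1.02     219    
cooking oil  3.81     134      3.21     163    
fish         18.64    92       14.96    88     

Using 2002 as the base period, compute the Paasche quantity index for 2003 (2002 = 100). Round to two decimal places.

93.46

Paasche quantity index uses current-period prices as weights.
ΣP(2003)·Q(2003) = 2.50×243 + 1.02×219 + 3.21×163 + 14.96×88 = 607.5 + 223.38 + 523.23 + 1316.48 = 2670.59
ΣP(2003)·Q(2002) = 2.50×307 + 1.02×278 + 3.21×134 + 14.96×92 = 767.5 + 283.56 + 430.14 + 1376.32 = 2857.52
Index = 2670.59 / 2857.52 × 100 = 93.4583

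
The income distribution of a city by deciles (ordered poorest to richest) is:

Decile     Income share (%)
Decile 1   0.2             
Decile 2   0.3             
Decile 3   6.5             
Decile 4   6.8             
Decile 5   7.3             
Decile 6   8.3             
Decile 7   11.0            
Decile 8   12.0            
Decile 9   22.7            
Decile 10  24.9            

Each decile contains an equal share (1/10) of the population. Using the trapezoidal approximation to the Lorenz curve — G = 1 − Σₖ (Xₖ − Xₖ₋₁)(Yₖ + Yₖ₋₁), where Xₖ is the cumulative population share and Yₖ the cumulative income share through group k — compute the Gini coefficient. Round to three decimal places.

Cumulative income shares Yₖ: 0.0020, 0.0050, 0.0700, 0.1380, 0.2110, 0.2940, 0.4040, 0.5240, 0.7510, 1.0000
Σ (Xₖ−Xₖ₋₁)(Yₖ+Yₖ₋₁) = (1/10)(0.0020+0.0000) + (1/10)(0.0050+0.0020) + (1/10)(0.0700+0.0050) + (1/10)(0.1380+0.0700) + (1/10)(0.2110+0.1380) + (1/10)(0.2940+0.2110) + (1/10)(0.4040+0.2940) + (1/10)(0.5240+0.4040) + (1/10)(0.7510+0.5240) + (1/10)(1.0000+0.7510)
  = 0.0002 + 0.0007 + 0.0075 + 0.0208 + 0.0349 + 0.0505 + 0.0698 + 0.0928 + 0.1275 + 0.1751 = 0.5798
G = 1 − 0.5798 = 0.4202

0.420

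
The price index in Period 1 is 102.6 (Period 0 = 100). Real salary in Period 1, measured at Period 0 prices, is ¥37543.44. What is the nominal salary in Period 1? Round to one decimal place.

Nominal = Real × (Index/100) = 37543.44 × (102.6/100)
        = 37543.44 × 1.026 = 38519.5694

38519.6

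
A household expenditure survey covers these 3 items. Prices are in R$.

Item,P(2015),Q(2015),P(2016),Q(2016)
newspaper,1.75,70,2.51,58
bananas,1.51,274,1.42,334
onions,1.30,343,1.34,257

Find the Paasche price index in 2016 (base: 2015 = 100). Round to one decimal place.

Paasche price index uses current-period quantities as weights.
ΣP(2016)·Q(2016) = 2.51×58 + 1.42×334 + 1.34×257 = 145.58 + 474.28 + 344.38 = 964.24
ΣP(2015)·Q(2016) = 1.75×58 + 1.51×334 + 1.30×257 = 101.5 + 504.34 + 334.1 = 939.94
Index = 964.24 / 939.94 × 100 = 102.5853

102.6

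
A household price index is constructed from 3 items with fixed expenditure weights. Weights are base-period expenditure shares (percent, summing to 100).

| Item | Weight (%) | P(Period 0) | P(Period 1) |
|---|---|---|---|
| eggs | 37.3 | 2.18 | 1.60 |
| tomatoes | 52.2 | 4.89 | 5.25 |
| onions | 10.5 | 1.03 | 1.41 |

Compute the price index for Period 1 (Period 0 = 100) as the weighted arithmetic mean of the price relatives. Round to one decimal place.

97.8

eggs: 37.3 × (1.60/2.18) = 37.3 × 0.733945 = 27.3761
tomatoes: 52.2 × (5.25/4.89) = 52.2 × 1.073620 = 56.0429
onions: 10.5 × (1.41/1.03) = 10.5 × 1.368932 = 14.3738
Index = Σ wᵢ·(p₁ᵢ/p₀ᵢ) = 27.3761 + 56.0429 + 14.3738 = 97.7929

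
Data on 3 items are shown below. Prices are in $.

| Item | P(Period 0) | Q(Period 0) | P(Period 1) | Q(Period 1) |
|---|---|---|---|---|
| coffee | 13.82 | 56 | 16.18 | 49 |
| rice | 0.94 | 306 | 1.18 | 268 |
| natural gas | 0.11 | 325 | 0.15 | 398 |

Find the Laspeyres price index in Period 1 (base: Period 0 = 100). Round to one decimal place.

119.9

Laspeyres price index uses base-period quantities as weights.
ΣP(Period 1)·Q(Period 0) = 16.18×56 + 1.18×306 + 0.15×325 = 906.08 + 361.08 + 48.75 = 1315.91
ΣP(Period 0)·Q(Period 0) = 13.82×56 + 0.94×306 + 0.11×325 = 773.92 + 287.64 + 35.75 = 1097.31
Index = 1315.91 / 1097.31 × 100 = 119.9214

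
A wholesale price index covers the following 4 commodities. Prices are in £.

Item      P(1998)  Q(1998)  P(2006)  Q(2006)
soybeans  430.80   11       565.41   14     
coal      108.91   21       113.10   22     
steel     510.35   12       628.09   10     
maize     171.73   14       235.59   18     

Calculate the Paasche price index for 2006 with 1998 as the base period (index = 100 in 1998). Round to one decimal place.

125.9

Paasche price index uses current-period quantities as weights.
ΣP(2006)·Q(2006) = 565.41×14 + 113.10×22 + 628.09×10 + 235.59×18 = 7915.74 + 2488.2 + 6280.9 + 4240.62 = 20925.46
ΣP(1998)·Q(2006) = 430.80×14 + 108.91×22 + 510.35×10 + 171.73×18 = 6031.2 + 2396.02 + 5103.5 + 3091.14 = 16621.86
Index = 20925.46 / 16621.86 × 100 = 125.8912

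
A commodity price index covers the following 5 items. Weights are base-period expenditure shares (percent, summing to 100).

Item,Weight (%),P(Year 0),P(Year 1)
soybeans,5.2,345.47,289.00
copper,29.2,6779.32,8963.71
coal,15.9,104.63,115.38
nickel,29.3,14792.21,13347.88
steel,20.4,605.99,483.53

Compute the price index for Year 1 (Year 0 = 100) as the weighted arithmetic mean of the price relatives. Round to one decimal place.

103.2

soybeans: 5.2 × (289.00/345.47) = 5.2 × 0.836542 = 4.3500
copper: 29.2 × (8963.71/6779.32) = 29.2 × 1.322214 = 38.6086
coal: 15.9 × (115.38/104.63) = 15.9 × 1.102743 = 17.5336
nickel: 29.3 × (13347.88/14792.21) = 29.3 × 0.902359 = 26.4391
steel: 20.4 × (483.53/605.99) = 20.4 × 0.797917 = 16.2775
Index = Σ wᵢ·(p₁ᵢ/p₀ᵢ) = 4.3500 + 38.6086 + 17.5336 + 26.4391 + 16.2775 = 103.2089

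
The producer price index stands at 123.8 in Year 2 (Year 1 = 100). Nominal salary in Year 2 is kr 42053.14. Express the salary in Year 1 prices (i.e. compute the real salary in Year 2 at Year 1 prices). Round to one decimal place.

Real = Nominal ÷ (Index/100) = 42053.14 ÷ (123.8/100)
     = 42053.14 ÷ 1.238 = 33968.6107

33968.6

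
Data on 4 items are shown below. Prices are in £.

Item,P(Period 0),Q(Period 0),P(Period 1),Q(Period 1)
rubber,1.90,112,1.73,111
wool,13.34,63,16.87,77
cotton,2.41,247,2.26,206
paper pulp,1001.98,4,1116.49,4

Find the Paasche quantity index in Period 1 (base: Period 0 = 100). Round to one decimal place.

102.3

Paasche quantity index uses current-period prices as weights.
ΣP(Period 1)·Q(Period 1) = 1.73×111 + 16.87×77 + 2.26×206 + 1116.49×4 = 192.03 + 1298.99 + 465.56 + 4465.96 = 6422.54
ΣP(Period 1)·Q(Period 0) = 1.73×112 + 16.87×63 + 2.26×247 + 1116.49×4 = 193.76 + 1062.81 + 558.22 + 4465.96 = 6280.75
Index = 6422.54 / 6280.75 × 100 = 102.2575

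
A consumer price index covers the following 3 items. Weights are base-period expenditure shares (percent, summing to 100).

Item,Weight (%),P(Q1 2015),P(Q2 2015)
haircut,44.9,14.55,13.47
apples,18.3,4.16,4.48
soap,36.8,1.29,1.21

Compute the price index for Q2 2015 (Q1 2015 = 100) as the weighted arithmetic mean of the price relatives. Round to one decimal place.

haircut: 44.9 × (13.47/14.55) = 44.9 × 0.925773 = 41.5672
apples: 18.3 × (4.48/4.16) = 18.3 × 1.076923 = 19.7077
soap: 36.8 × (1.21/1.29) = 36.8 × 0.937984 = 34.5178
Index = Σ wᵢ·(p₁ᵢ/p₀ᵢ) = 41.5672 + 19.7077 + 34.5178 = 95.7927

95.8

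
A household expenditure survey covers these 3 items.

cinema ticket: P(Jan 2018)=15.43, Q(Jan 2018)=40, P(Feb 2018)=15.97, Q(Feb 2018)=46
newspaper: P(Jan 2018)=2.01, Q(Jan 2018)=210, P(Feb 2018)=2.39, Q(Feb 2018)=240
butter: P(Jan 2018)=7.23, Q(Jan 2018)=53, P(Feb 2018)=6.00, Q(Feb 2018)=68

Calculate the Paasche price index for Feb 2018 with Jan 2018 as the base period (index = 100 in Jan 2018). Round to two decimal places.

101.92

Paasche price index uses current-period quantities as weights.
ΣP(Feb 2018)·Q(Feb 2018) = 15.97×46 + 2.39×240 + 6.00×68 = 734.62 + 573.6 + 408 = 1716.22
ΣP(Jan 2018)·Q(Feb 2018) = 15.43×46 + 2.01×240 + 7.23×68 = 709.78 + 482.4 + 491.64 = 1683.82
Index = 1716.22 / 1683.82 × 100 = 101.9242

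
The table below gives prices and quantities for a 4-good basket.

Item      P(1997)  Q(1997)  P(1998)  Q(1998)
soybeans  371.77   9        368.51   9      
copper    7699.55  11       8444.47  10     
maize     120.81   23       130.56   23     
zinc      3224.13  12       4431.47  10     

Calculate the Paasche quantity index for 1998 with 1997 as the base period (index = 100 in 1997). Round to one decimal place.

88.6

Paasche quantity index uses current-period prices as weights.
ΣP(1998)·Q(1998) = 368.51×9 + 8444.47×10 + 130.56×23 + 4431.47×10 = 3316.59 + 84444.7 + 3002.88 + 44314.7 = 135078.87
ΣP(1998)·Q(1997) = 368.51×9 + 8444.47×11 + 130.56×23 + 4431.47×12 = 3316.59 + 92889.17 + 3002.88 + 53177.64 = 152386.28
Index = 135078.87 / 152386.28 × 100 = 88.6424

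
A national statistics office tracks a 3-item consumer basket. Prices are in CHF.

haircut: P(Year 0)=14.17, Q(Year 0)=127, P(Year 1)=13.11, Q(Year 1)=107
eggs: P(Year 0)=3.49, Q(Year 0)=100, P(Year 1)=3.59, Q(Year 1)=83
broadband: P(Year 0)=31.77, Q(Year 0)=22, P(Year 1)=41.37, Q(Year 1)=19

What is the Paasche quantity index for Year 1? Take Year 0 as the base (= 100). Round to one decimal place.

Paasche quantity index uses current-period prices as weights.
ΣP(Year 1)·Q(Year 1) = 13.11×107 + 3.59×83 + 41.37×19 = 1402.77 + 297.97 + 786.03 = 2486.77
ΣP(Year 1)·Q(Year 0) = 13.11×127 + 3.59×100 + 41.37×22 = 1664.97 + 359 + 910.14 = 2934.11
Index = 2486.77 / 2934.11 × 100 = 84.7538

84.8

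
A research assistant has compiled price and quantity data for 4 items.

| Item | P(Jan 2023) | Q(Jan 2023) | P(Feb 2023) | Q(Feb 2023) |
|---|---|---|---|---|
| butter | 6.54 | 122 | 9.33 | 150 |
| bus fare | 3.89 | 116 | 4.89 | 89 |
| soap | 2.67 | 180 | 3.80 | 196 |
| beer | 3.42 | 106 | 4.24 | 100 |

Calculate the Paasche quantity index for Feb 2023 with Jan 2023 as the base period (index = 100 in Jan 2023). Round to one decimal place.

Paasche quantity index uses current-period prices as weights.
ΣP(Feb 2023)·Q(Feb 2023) = 9.33×150 + 4.89×89 + 3.80×196 + 4.24×100 = 1399.5 + 435.21 + 744.8 + 424 = 3003.51
ΣP(Feb 2023)·Q(Jan 2023) = 9.33×122 + 4.89×116 + 3.80×180 + 4.24×106 = 1138.26 + 567.24 + 684 + 449.44 = 2838.94
Index = 3003.51 / 2838.94 × 100 = 105.7969

105.8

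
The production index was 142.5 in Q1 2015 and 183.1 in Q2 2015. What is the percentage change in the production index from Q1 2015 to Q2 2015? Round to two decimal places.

Change = (183.1 − 142.5) / 142.5 × 100
       = 40.6 / 142.5 × 100 = 28.4912%

28.49%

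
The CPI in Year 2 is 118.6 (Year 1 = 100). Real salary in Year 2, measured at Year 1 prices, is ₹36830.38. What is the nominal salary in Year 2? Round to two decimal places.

43680.83

Nominal = Real × (Index/100) = 36830.38 × (118.6/100)
        = 36830.38 × 1.186 = 43680.8307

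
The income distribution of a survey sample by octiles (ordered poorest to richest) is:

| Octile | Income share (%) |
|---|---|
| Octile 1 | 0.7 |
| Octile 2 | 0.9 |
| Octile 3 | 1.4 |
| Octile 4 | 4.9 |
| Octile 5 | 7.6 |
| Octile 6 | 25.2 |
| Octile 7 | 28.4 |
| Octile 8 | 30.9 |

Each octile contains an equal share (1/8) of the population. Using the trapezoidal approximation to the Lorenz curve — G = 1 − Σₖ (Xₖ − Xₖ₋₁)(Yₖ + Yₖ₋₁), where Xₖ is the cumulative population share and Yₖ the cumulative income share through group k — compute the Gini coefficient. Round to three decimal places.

Cumulative income shares Yₖ: 0.0070, 0.0160, 0.0300, 0.0790, 0.1550, 0.4070, 0.6910, 1.0000
Σ (Xₖ−Xₖ₋₁)(Yₖ+Yₖ₋₁) = (1/8)(0.0070+0.0000) + (1/8)(0.0160+0.0070) + (1/8)(0.0300+0.0160) + (1/8)(0.0790+0.0300) + (1/8)(0.1550+0.0790) + (1/8)(0.4070+0.1550) + (1/8)(0.6910+0.4070) + (1/8)(1.0000+0.6910)
  = 0.0009 + 0.0029 + 0.0057 + 0.0136 + 0.0292 + 0.0703 + 0.1373 + 0.2114 = 0.4713
G = 1 − 0.4713 = 0.5288

0.529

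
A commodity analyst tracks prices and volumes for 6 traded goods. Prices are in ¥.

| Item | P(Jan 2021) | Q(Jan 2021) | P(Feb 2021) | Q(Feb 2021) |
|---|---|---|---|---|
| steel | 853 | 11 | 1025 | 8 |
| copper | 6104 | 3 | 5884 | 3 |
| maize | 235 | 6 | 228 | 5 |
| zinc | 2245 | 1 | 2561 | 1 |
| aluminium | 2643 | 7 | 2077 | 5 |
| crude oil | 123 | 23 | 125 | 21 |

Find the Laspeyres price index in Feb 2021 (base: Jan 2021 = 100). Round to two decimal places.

95.43

Laspeyres price index uses base-period quantities as weights.
ΣP(Feb 2021)·Q(Jan 2021) = 1025×11 + 5884×3 + 228×6 + 2561×1 + 2077×7 + 125×23 = 11275 + 17652 + 1368 + 2561 + 14539 + 2875 = 50270
ΣP(Jan 2021)·Q(Jan 2021) = 853×11 + 6104×3 + 235×6 + 2245×1 + 2643×7 + 123×23 = 9383 + 18312 + 1410 + 2245 + 18501 + 2829 = 52680
Index = 50270 / 52680 × 100 = 95.4252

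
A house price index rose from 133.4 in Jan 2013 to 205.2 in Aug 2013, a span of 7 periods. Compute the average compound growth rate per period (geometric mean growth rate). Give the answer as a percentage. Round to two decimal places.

Growth factor = (205.2/133.4)^(1/7) = (1.538231)^(1/7) = 1.063451
Growth rate = 1.063451 − 1 = 0.063451 = 6.3451%

6.35%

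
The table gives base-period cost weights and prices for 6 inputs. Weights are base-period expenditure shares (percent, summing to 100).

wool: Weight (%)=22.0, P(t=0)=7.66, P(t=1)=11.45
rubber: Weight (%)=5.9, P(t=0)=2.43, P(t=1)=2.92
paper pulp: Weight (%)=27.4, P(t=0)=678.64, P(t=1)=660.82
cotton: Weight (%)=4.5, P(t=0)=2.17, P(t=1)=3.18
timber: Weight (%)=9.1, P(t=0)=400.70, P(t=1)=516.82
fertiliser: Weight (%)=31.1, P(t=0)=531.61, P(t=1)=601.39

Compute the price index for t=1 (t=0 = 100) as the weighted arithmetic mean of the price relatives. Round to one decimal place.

wool: 22.0 × (11.45/7.66) = 22.0 × 1.494778 = 32.8851
rubber: 5.9 × (2.92/2.43) = 5.9 × 1.201646 = 7.0897
paper pulp: 27.4 × (660.82/678.64) = 27.4 × 0.973742 = 26.6805
cotton: 4.5 × (3.18/2.17) = 4.5 × 1.465438 = 6.5945
timber: 9.1 × (516.82/400.70) = 9.1 × 1.289793 = 11.7371
fertiliser: 31.1 × (601.39/531.61) = 31.1 × 1.131262 = 35.1822
Index = Σ wᵢ·(p₁ᵢ/p₀ᵢ) = 32.8851 + 7.0897 + 26.6805 + 6.5945 + 11.7371 + 35.1822 = 120.1692

120.2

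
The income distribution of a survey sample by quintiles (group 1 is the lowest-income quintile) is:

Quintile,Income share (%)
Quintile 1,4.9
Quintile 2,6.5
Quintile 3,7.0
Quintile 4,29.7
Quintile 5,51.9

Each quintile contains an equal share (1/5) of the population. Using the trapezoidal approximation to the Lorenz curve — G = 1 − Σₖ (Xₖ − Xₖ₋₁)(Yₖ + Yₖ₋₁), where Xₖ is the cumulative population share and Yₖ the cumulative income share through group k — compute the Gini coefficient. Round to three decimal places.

Cumulative income shares Yₖ: 0.0490, 0.1140, 0.1840, 0.4810, 1.0000
Σ (Xₖ−Xₖ₋₁)(Yₖ+Yₖ₋₁) = (1/5)(0.0490+0.0000) + (1/5)(0.1140+0.0490) + (1/5)(0.1840+0.1140) + (1/5)(0.4810+0.1840) + (1/5)(1.0000+0.4810)
  = 0.0098 + 0.0326 + 0.0596 + 0.1330 + 0.2962 = 0.5312
G = 1 − 0.5312 = 0.4688

0.469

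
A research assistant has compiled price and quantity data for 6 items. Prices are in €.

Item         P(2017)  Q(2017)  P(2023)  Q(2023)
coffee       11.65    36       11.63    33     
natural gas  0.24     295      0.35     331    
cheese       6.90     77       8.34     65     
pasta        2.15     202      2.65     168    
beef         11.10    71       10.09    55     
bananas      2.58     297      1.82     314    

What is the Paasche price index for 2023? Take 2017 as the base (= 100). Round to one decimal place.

97.0

Paasche price index uses current-period quantities as weights.
ΣP(2023)·Q(2023) = 11.63×33 + 0.35×331 + 8.34×65 + 2.65×168 + 10.09×55 + 1.82×314 = 383.79 + 115.85 + 542.1 + 445.2 + 554.95 + 571.48 = 2613.37
ΣP(2017)·Q(2023) = 11.65×33 + 0.24×331 + 6.90×65 + 2.15×168 + 11.10×55 + 2.58×314 = 384.45 + 79.44 + 448.5 + 361.2 + 610.5 + 810.12 = 2694.21
Index = 2613.37 / 2694.21 × 100 = 96.9995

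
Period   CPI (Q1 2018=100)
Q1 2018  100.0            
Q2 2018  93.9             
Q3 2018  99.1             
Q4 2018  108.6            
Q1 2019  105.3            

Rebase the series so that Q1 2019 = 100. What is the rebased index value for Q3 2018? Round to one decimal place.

Rebased(Q3 2018) = 99.1 / 105.3 × 100 = 94.1121

94.1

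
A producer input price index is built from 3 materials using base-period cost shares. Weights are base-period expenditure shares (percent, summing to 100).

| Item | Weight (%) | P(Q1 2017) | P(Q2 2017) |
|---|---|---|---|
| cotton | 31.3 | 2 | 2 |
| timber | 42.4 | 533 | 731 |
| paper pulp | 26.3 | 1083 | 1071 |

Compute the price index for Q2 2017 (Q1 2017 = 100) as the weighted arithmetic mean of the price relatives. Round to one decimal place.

115.5

cotton: 31.3 × (2/2) = 31.3 × 1.000000 = 31.3000
timber: 42.4 × (731/533) = 42.4 × 1.371482 = 58.1508
paper pulp: 26.3 × (1071/1083) = 26.3 × 0.988920 = 26.0086
Index = Σ wᵢ·(p₁ᵢ/p₀ᵢ) = 31.3000 + 58.1508 + 26.0086 = 115.4594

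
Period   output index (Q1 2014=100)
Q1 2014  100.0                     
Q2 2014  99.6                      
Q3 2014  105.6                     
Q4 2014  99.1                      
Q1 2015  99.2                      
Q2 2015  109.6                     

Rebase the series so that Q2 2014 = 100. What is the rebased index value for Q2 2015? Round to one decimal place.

Rebased(Q2 2015) = 109.6 / 99.6 × 100 = 110.0402

110.0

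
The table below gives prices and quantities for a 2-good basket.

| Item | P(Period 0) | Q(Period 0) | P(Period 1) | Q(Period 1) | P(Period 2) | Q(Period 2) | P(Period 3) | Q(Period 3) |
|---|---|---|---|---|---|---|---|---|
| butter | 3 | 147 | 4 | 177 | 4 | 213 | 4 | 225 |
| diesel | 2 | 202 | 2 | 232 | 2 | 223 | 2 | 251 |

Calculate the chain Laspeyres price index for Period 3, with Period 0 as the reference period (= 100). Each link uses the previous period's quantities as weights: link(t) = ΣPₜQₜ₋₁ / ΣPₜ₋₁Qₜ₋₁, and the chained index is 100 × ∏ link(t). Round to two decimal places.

Link Period 0→Period 1:
ΣP(Period 1)Q(Period 0) = 4×147 + 2×202 = 588 + 404 = 992
ΣP(Period 0)Q(Period 0) = 3×147 + 2×202 = 441 + 404 = 845
link = 992/845 = 1.173964
Link Period 1→Period 2:
ΣP(Period 2)Q(Period 1) = 4×177 + 2×232 = 708 + 464 = 1172
ΣP(Period 1)Q(Period 1) = 4×177 + 2×232 = 708 + 464 = 1172
link = 1172/1172 = 1.000000
Link Period 2→Period 3:
ΣP(Period 3)Q(Period 2) = 4×213 + 2×223 = 852 + 446 = 1298
ΣP(Period 2)Q(Period 2) = 4×213 + 2×223 = 852 + 446 = 1298
link = 1298/1298 = 1.000000
Chained index = 100 × 1.173964 × 1.000000 × 1.000000 = 117.3964

117.40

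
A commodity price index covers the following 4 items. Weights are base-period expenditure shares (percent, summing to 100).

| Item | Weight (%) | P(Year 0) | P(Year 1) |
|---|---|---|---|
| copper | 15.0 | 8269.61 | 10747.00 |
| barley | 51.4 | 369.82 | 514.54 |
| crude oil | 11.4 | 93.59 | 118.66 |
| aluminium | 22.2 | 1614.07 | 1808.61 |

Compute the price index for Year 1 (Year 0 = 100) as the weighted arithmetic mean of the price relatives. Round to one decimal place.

130.3

copper: 15.0 × (10747.00/8269.61) = 15.0 × 1.299578 = 19.4937
barley: 51.4 × (514.54/369.82) = 51.4 × 1.391326 = 71.5141
crude oil: 11.4 × (118.66/93.59) = 11.4 × 1.267870 = 14.4537
aluminium: 22.2 × (1808.61/1614.07) = 22.2 × 1.120528 = 24.8757
Index = Σ wᵢ·(p₁ᵢ/p₀ᵢ) = 19.4937 + 71.5141 + 14.4537 + 24.8757 = 130.3372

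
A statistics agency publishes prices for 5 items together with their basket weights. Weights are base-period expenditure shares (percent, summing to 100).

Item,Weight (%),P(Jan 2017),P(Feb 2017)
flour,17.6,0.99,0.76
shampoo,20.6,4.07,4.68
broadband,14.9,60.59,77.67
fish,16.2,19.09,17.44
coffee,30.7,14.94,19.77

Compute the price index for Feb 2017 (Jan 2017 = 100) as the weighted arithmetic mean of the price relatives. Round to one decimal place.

flour: 17.6 × (0.76/0.99) = 17.6 × 0.767677 = 13.5111
shampoo: 20.6 × (4.68/4.07) = 20.6 × 1.149877 = 23.6875
broadband: 14.9 × (77.67/60.59) = 14.9 × 1.281895 = 19.1002
fish: 16.2 × (17.44/19.09) = 16.2 × 0.913567 = 14.7998
coffee: 30.7 × (19.77/14.94) = 30.7 × 1.323293 = 40.6251
Index = Σ wᵢ·(p₁ᵢ/p₀ᵢ) = 13.5111 + 23.6875 + 19.1002 + 14.7998 + 40.6251 = 111.7237

111.7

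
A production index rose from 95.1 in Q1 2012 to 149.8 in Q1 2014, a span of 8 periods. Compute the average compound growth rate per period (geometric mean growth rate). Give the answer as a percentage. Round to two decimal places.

5.84%

Growth factor = (149.8/95.1)^(1/8) = (1.575184)^(1/8) = 1.058440
Growth rate = 1.058440 − 1 = 0.058440 = 5.8440%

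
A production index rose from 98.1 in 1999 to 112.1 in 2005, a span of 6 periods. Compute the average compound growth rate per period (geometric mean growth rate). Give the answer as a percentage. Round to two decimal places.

Growth factor = (112.1/98.1)^(1/6) = (1.142712)^(1/6) = 1.022483
Growth rate = 1.022483 − 1 = 0.022483 = 2.2483%

2.25%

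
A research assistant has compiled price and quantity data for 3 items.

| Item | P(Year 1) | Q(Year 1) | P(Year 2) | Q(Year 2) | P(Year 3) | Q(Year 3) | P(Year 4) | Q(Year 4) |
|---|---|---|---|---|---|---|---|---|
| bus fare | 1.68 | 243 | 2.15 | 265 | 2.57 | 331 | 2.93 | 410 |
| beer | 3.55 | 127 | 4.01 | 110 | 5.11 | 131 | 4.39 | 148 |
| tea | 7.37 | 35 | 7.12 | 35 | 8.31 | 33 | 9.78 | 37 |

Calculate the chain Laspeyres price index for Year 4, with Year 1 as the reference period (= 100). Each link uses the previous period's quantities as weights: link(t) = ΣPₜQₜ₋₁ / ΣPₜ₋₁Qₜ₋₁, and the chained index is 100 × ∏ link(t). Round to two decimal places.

145.31

Link Year 1→Year 2:
ΣP(Year 2)Q(Year 1) = 2.15×243 + 4.01×127 + 7.12×35 = 522.45 + 509.27 + 249.2 = 1280.92
ΣP(Year 1)Q(Year 1) = 1.68×243 + 3.55×127 + 7.37×35 = 408.24 + 450.85 + 257.95 = 1117.04
link = 1280.92/1117.04 = 1.146709
Link Year 2→Year 3:
ΣP(Year 3)Q(Year 2) = 2.57×265 + 5.11×110 + 8.31×35 = 681.05 + 562.1 + 290.85 = 1534
ΣP(Year 2)Q(Year 2) = 2.15×265 + 4.01×110 + 7.12×35 = 569.75 + 441.1 + 249.2 = 1260.05
link = 1534/1260.05 = 1.217412
Link Year 3→Year 4:
ΣP(Year 4)Q(Year 3) = 2.93×331 + 4.39×131 + 9.78×33 = 969.83 + 575.09 + 322.74 = 1867.66
ΣP(Year 3)Q(Year 3) = 2.57×331 + 5.11×131 + 8.31×33 = 850.67 + 669.41 + 274.23 = 1794.31
link = 1867.66/1794.31 = 1.040879
Chained index = 100 × 1.146709 × 1.217412 × 1.040879 = 145.3086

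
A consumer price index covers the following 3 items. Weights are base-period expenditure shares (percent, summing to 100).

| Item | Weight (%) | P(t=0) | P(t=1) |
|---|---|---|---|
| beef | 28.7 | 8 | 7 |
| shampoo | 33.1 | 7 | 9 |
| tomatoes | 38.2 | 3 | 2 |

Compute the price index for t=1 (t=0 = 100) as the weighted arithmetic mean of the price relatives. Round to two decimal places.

93.14

beef: 28.7 × (7/8) = 28.7 × 0.875000 = 25.1125
shampoo: 33.1 × (9/7) = 33.1 × 1.285714 = 42.5571
tomatoes: 38.2 × (2/3) = 38.2 × 0.666667 = 25.4667
Index = Σ wᵢ·(p₁ᵢ/p₀ᵢ) = 25.1125 + 42.5571 + 25.4667 = 93.1363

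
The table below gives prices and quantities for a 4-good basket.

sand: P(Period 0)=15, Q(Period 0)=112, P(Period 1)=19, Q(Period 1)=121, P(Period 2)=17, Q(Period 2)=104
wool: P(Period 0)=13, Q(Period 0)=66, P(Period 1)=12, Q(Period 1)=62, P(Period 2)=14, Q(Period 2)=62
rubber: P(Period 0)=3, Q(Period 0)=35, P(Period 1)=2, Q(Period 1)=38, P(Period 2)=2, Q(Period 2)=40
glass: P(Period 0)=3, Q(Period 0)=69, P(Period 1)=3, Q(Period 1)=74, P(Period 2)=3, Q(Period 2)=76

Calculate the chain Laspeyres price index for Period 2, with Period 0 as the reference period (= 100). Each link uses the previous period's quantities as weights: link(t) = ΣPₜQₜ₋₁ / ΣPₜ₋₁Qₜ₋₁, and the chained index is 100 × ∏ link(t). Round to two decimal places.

108.21

Link Period 0→Period 1:
ΣP(Period 1)Q(Period 0) = 19×112 + 12×66 + 2×35 + 3×69 = 2128 + 792 + 70 + 207 = 3197
ΣP(Period 0)Q(Period 0) = 15×112 + 13×66 + 3×35 + 3×69 = 1680 + 858 + 105 + 207 = 2850
link = 3197/2850 = 1.121754
Link Period 1→Period 2:
ΣP(Period 2)Q(Period 1) = 17×121 + 14×62 + 2×38 + 3×74 = 2057 + 868 + 76 + 222 = 3223
ΣP(Period 1)Q(Period 1) = 19×121 + 12×62 + 2×38 + 3×74 = 2299 + 744 + 76 + 222 = 3341
link = 3223/3341 = 0.964681
Chained index = 100 × 1.121754 × 0.964681 = 108.2135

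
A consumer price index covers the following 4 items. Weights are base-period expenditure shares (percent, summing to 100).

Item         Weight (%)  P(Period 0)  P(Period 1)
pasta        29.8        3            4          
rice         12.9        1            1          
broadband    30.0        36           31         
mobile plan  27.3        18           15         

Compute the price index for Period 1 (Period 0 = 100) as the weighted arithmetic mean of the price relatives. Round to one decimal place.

pasta: 29.8 × (4/3) = 29.8 × 1.333333 = 39.7333
rice: 12.9 × (1/1) = 12.9 × 1.000000 = 12.9000
broadband: 30.0 × (31/36) = 30.0 × 0.861111 = 25.8333
mobile plan: 27.3 × (15/18) = 27.3 × 0.833333 = 22.7500
Index = Σ wᵢ·(p₁ᵢ/p₀ᵢ) = 39.7333 + 12.9000 + 25.8333 + 22.7500 = 101.2167

101.2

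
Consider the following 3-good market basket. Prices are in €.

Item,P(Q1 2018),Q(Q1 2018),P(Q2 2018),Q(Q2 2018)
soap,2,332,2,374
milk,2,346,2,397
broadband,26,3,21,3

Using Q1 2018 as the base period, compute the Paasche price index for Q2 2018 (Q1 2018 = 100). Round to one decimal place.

99.1

Paasche price index uses current-period quantities as weights.
ΣP(Q2 2018)·Q(Q2 2018) = 2×374 + 2×397 + 21×3 = 748 + 794 + 63 = 1605
ΣP(Q1 2018)·Q(Q2 2018) = 2×374 + 2×397 + 26×3 = 748 + 794 + 78 = 1620
Index = 1605 / 1620 × 100 = 99.0741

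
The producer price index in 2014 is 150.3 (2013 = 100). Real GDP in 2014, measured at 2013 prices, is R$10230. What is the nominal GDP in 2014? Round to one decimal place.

15375.7

Nominal = Real × (Index/100) = 10230 × (150.3/100)
        = 10230 × 1.503 = 15375.6900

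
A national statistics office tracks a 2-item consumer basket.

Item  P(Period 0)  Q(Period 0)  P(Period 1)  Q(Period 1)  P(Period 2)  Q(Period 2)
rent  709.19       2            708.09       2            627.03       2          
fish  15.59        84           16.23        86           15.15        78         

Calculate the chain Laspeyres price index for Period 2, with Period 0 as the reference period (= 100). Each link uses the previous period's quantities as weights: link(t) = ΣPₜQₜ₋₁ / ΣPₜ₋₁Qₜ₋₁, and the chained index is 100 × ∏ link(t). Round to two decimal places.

Link Period 0→Period 1:
ΣP(Period 1)Q(Period 0) = 708.09×2 + 16.23×84 = 1416.18 + 1363.32 = 2779.5
ΣP(Period 0)Q(Period 0) = 709.19×2 + 15.59×84 = 1418.38 + 1309.56 = 2727.94
link = 2779.5/2727.94 = 1.018901
Link Period 1→Period 2:
ΣP(Period 2)Q(Period 1) = 627.03×2 + 15.15×86 = 1254.06 + 1302.9 = 2556.96
ΣP(Period 1)Q(Period 1) = 708.09×2 + 16.23×86 = 1416.18 + 1395.78 = 2811.96
link = 2556.96/2811.96 = 0.909316
Chained index = 100 × 1.018901 × 0.909316 = 92.6503

92.65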